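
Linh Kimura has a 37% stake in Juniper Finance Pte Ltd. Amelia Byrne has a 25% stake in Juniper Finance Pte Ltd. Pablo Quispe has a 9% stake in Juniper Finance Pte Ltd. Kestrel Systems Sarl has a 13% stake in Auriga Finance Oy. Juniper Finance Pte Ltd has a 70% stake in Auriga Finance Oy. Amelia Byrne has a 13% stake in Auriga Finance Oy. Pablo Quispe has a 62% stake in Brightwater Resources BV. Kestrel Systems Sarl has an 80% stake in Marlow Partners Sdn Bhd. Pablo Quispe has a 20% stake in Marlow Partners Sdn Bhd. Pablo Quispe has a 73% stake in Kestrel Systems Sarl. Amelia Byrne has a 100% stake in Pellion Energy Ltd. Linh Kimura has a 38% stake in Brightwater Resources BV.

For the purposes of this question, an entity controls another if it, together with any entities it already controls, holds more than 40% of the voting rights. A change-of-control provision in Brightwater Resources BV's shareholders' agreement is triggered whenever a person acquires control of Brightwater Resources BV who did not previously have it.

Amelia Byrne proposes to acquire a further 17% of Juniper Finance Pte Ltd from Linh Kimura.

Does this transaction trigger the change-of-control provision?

The purchase adds only to Amelia's holdings (Linh's stake shrinks), so Amelia is the only person who could newly come to control Brightwater.
Amelia holds 100% of Pellion, so Amelia controls Pellion.
Neither Amelia nor any entity Amelia controls holds any voting interest in Brightwater.
So before the transaction, Amelia does not control Brightwater.
After the purchase, Amelia's direct stake in Juniper rises to 25% + 17% = 42%, and Linh's stake falls to 20%.
Amelia holds 42% of Juniper, so Amelia controls Juniper.
Juniper and Amelia together hold 70% + 13% = 83% of Auriga, so Amelia controls Auriga.
After the transaction, neither Amelia nor any entity Amelia controls holds a voting interest in Brightwater, so Amelia still does not control it.
No new person acquires control, so the clause is not triggered.

No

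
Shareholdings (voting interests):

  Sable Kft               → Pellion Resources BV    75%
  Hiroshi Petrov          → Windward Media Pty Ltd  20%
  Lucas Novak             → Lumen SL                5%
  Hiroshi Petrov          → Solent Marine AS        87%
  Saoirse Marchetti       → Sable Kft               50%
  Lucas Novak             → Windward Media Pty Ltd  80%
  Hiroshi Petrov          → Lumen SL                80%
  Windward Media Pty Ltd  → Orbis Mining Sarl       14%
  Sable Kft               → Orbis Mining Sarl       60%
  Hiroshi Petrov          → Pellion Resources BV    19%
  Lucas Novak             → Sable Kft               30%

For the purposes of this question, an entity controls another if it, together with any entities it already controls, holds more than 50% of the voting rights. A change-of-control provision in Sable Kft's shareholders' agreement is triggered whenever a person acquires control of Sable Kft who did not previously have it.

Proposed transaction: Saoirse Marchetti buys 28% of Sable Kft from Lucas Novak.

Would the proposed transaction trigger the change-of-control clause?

Yes

The purchase adds only to Saoirse's holdings (Lucas's stake shrinks), so Saoirse is the only person who could newly come to control Sable.
Saoirse's largest direct stake is 50% in Sable, which does not meet the threshold, so Saoirse controls no company.
In Sable, Saoirse's side holds only 50%, not > 50%.
So before the transaction, Saoirse does not control Sable.
After the purchase, Saoirse's direct stake in Sable rises to 50% + 28% = 78%, and Lucas's stake falls to 2%.
Saoirse holds 78% of Sable, so Saoirse controls Sable.
Saoirse did not control Sable before and does after, so the clause is triggered.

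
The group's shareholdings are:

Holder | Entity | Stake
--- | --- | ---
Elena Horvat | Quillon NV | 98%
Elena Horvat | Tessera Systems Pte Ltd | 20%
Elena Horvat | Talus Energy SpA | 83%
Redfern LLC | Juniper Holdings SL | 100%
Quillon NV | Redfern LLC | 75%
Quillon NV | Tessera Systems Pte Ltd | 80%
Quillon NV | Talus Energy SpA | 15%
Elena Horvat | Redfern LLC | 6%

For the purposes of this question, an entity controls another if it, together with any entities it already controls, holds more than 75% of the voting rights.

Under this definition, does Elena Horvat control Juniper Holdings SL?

Yes

Elena holds 98% of Quillon, so Elena controls Quillon.
Quillon and Elena together hold 75% + 6% = 81% of Redfern, so Elena controls Redfern.
Redfern holds 100% of Juniper, so Elena controls Juniper.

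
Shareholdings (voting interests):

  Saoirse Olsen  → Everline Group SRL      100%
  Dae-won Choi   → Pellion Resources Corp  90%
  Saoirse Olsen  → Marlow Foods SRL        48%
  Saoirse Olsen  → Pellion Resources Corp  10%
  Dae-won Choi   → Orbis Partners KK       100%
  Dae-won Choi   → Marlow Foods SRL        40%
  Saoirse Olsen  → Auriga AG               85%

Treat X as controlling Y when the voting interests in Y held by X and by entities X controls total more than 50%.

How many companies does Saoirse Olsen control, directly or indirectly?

Saoirse holds 100% of Everline, so Saoirse controls Everline.
Saoirse holds 85% of Auriga, so Saoirse controls Auriga.
No other company's threshold is met.
Saoirse controls 2 companies.

2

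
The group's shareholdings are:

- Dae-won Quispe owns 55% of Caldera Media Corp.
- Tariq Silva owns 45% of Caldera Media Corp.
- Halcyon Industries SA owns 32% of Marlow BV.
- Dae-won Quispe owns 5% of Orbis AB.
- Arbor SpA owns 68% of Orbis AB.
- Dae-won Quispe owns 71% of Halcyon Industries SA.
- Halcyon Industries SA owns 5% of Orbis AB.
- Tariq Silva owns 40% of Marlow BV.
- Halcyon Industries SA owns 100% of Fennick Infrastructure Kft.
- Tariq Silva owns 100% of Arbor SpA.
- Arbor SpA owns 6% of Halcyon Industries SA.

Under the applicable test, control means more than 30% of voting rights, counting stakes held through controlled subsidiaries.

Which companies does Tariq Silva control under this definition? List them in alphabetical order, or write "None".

Arbor SpA, Caldera Media Corp, Marlow BV, Orbis AB

Tariq holds 100% of Arbor, so Tariq controls Arbor.
Arbor holds 68% of Orbis, so Tariq controls Orbis.
Tariq holds 40% of Marlow, so Tariq controls Marlow.
Tariq holds 45% of Caldera, so Tariq controls Caldera.
No other company's threshold is met.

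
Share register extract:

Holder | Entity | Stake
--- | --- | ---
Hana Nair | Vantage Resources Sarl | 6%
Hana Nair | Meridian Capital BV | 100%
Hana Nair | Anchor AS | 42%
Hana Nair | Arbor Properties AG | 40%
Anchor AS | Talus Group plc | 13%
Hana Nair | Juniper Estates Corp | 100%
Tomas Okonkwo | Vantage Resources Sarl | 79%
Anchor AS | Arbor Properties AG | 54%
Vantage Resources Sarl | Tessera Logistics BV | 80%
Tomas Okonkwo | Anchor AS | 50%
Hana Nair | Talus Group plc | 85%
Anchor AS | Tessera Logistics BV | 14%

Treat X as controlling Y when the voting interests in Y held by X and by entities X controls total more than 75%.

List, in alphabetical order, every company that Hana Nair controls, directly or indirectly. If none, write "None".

Hana holds 85% of Talus, so Hana controls Talus.
Hana holds 100% of Meridian, so Hana controls Meridian.
Hana holds 100% of Juniper, so Hana controls Juniper.
No other company's threshold is met.

Juniper Estates Corp, Meridian Capital BV, Talus Group plc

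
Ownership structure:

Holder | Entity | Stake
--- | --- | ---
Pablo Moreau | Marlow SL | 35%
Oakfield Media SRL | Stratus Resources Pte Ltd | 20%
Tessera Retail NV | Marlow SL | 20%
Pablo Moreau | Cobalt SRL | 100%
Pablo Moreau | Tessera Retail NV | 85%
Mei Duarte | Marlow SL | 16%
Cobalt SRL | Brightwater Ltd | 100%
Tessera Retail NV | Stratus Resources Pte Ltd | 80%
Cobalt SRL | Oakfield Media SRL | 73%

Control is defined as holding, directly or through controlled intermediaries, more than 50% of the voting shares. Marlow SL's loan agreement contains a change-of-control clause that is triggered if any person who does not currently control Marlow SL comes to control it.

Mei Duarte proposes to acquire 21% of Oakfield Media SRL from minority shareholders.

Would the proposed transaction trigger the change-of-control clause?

No

The purchase changes only Mei's holdings, so Mei is the only person who could newly come to control Marlow.
Mei's largest direct stake is 16% in Marlow, which does not meet the threshold, so Mei controls no company.
In Marlow, Mei's side holds only 16%, not > 50%.
So before the transaction, Mei does not control Marlow.
After the purchase, Mei holds 21% of Oakfield directly.
Mei's side now holds 21% of Oakfield, not > 50%, so Mei still does not control Oakfield.
After the transaction, Mei's side holds 16% of Marlow, not > 50%, so Mei still does not control Marlow.
No new person acquires control, so the clause is not triggered.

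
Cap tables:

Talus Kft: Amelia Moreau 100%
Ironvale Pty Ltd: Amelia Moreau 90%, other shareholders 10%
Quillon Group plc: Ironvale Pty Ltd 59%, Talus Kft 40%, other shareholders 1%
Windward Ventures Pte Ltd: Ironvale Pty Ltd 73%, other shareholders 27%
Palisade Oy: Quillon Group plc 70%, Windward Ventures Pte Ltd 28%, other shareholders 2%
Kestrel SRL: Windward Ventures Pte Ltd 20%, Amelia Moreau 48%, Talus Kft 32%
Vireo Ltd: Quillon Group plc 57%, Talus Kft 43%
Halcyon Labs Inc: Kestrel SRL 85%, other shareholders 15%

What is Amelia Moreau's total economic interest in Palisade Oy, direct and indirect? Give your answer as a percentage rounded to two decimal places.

Amelia reaches Palisade along 3 paths.
Via Ironvale → Quillon: 90% × 59% × 70% = 37.17%.
Via Talus → Quillon: 100% × 40% × 70% = 28%.
Via Ironvale → Windward: 90% × 73% × 28% = 18.396%.
Total: 37.17% + 28% + 18.396% = 83.566%.
Rounded: 83.57%.

83.57%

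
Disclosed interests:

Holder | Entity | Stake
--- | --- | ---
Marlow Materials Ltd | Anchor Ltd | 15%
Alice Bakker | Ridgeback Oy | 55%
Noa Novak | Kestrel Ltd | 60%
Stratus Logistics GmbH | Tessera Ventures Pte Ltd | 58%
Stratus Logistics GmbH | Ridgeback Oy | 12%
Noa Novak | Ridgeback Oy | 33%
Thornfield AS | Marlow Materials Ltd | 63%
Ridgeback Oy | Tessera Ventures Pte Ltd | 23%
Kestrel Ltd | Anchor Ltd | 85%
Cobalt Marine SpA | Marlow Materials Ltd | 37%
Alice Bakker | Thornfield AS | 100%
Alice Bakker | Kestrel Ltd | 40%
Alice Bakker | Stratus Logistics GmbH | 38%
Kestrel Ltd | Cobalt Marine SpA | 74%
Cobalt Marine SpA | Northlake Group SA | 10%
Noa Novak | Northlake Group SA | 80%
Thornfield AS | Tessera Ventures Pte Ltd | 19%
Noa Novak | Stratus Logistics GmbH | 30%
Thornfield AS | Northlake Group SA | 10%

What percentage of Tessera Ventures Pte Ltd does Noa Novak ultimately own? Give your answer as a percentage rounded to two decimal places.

Noa reaches Tessera along 3 paths.
Via Stratus → Ridgeback: 30% × 12% × 23% = 0.828%.
Via Ridgeback: 33% × 23% = 7.59%.
Via Stratus: 30% × 58% = 17.4%.
Total: 0.828% + 7.59% + 17.4% = 25.818%.
Rounded: 25.82%.

25.82%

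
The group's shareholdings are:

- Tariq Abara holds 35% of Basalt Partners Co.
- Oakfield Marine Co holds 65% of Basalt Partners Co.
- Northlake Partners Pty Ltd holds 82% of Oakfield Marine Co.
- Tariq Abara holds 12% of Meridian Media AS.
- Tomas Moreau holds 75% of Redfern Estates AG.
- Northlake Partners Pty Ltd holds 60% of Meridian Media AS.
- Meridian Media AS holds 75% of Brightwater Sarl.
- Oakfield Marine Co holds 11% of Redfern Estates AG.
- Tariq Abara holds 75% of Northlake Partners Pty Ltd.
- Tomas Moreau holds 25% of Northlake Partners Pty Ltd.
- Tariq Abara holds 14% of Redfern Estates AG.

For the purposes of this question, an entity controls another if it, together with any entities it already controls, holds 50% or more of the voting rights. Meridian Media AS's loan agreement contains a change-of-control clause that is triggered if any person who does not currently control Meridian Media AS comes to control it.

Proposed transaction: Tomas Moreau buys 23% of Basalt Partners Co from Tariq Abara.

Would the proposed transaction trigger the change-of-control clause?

The purchase adds only to Tomas's holdings (Tariq's stake shrinks), so Tomas is the only person who could newly come to control Meridian.
Tomas holds 75% of Redfern, so Tomas controls Redfern.
Neither Tomas nor any entity Tomas controls holds any voting interest in Meridian.
So before the transaction, Tomas does not control Meridian.
After the purchase, Tomas holds 23% of Basalt directly, and Tariq's stake falls to 12%.
Tomas's side now holds 23% of Basalt, not ≥ 50%, so Tomas still does not control Basalt.
After the transaction, neither Tomas nor any entity Tomas controls holds a voting interest in Meridian, so Tomas still does not control it.
No new person acquires control, so the clause is not triggered.

No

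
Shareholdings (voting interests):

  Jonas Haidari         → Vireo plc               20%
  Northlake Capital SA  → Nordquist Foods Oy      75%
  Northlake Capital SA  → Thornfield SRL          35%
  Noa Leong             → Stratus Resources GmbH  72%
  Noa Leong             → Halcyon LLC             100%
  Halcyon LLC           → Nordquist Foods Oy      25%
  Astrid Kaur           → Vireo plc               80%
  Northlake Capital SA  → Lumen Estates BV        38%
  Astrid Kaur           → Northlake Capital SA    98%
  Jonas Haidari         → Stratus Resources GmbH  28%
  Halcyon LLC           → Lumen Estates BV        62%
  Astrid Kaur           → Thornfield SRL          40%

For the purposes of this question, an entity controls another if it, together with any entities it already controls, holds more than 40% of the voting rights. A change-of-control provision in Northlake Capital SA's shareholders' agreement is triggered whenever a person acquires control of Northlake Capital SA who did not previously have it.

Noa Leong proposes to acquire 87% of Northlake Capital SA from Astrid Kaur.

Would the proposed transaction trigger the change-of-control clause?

Yes

The purchase adds only to Noa's holdings (Astrid's stake shrinks), so Noa is the only person who could newly come to control Northlake.
Noa holds 72% of Stratus, so Noa controls Stratus.
Noa holds 100% of Halcyon, so Noa controls Halcyon.
Halcyon holds 62% of Lumen, so Noa controls Lumen.
Neither Noa nor any entity Noa controls holds any voting interest in Northlake.
So before the transaction, Noa does not control Northlake.
After the purchase, Noa holds 87% of Northlake directly, and Astrid's stake falls to 11%.
Noa holds 87% of Northlake, so Noa controls Northlake.
Noa did not control Northlake before and does after, so the clause is triggered.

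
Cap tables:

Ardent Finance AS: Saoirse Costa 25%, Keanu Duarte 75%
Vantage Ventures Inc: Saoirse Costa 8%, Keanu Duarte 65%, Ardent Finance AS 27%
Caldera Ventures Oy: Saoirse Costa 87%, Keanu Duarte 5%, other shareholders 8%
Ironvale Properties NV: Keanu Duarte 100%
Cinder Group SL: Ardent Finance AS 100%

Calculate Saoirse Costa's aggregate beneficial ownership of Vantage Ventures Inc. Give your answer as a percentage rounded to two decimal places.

Saoirse reaches Vantage along 2 paths.
Direct stake: 8% = 8%.
Via Ardent: 25% × 27% = 6.75%.
Total: 8% + 6.75% = 14.75%.

14.75%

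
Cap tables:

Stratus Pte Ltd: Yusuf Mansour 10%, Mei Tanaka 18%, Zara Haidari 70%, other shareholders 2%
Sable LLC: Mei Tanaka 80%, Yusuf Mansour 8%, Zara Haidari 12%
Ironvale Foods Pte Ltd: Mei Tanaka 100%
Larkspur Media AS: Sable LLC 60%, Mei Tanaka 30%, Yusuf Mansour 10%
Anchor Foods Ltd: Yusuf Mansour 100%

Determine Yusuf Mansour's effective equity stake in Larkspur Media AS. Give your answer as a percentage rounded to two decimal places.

Yusuf reaches Larkspur along 2 paths.
Via Sable: 8% × 60% = 4.8%.
Direct stake: 10% = 10%.
Total: 4.8% + 10% = 14.8%.
Rounded: 14.80%.

14.80%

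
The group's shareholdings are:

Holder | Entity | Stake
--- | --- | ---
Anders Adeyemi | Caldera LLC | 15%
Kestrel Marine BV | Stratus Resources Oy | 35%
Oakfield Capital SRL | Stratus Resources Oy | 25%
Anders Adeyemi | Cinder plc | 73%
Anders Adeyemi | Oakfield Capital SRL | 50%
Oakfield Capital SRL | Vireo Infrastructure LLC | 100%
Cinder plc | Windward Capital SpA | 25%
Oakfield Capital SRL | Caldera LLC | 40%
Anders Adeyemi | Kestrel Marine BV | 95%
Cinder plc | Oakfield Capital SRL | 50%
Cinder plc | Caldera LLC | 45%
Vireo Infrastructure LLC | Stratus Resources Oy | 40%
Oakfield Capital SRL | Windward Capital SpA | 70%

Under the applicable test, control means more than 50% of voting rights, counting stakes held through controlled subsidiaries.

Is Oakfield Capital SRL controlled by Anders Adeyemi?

Yes

Anders holds 73% of Cinder, so Anders controls Cinder.
Anders and Cinder together hold 50% + 50% = 100% of Oakfield, so Anders controls Oakfield.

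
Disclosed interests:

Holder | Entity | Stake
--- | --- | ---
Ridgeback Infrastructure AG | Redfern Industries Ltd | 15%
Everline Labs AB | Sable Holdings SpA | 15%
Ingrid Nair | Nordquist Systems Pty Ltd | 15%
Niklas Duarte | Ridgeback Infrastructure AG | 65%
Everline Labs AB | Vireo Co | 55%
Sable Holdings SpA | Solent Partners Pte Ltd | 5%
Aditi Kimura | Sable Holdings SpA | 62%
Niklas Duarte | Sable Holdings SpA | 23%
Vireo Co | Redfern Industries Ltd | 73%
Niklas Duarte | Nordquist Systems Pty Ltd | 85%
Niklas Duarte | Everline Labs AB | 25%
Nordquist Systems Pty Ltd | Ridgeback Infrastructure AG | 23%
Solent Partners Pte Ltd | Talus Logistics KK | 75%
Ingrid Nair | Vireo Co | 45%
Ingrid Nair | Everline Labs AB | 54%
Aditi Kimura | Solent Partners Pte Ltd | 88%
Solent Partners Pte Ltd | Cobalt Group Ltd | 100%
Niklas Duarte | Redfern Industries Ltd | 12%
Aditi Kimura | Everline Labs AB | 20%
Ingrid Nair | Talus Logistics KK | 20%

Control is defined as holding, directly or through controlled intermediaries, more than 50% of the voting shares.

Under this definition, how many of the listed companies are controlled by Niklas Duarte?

2

Niklas holds 85% of Nordquist, so Niklas controls Nordquist.
Niklas and Nordquist together hold 65% + 23% = 88% of Ridgeback, so Niklas controls Ridgeback.
No other company's threshold is met.
Niklas controls 2 companies.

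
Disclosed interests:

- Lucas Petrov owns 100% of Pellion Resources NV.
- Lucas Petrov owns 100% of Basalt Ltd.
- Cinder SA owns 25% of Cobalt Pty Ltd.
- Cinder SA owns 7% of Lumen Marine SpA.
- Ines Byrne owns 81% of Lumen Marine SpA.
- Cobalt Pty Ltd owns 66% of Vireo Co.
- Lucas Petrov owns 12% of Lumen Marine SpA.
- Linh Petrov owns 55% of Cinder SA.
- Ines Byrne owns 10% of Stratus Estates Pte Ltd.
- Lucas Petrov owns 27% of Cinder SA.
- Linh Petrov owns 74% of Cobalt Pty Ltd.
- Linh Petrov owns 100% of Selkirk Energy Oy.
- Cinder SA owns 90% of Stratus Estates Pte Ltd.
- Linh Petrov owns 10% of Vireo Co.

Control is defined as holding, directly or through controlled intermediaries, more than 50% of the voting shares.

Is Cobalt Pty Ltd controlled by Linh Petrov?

Yes

Linh holds 55% of Cinder, so Linh controls Cinder.
Cinder and Linh together hold 25% + 74% = 99% of Cobalt, so Linh controls Cobalt.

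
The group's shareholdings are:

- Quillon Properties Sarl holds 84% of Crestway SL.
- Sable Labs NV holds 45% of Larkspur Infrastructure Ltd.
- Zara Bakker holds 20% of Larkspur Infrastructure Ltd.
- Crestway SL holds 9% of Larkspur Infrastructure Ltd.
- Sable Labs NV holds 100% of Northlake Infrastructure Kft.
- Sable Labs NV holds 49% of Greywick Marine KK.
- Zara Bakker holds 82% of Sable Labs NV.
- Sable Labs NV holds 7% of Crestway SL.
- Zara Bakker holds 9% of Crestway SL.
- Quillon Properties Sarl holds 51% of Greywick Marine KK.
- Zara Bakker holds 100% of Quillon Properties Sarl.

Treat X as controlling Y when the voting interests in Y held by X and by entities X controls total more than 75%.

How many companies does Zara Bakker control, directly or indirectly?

5

Zara holds 82% of Sable, so Zara controls Sable.
Zara holds 100% of Quillon, so Zara controls Quillon.
Sable and Zara and Quillon together hold 7% + 9% + 84% = 100% of Crestway, so Zara controls Crestway.
Sable holds 100% of Northlake, so Zara controls Northlake.
Sable and Quillon together hold 49% + 51% = 100% of Greywick, so Zara controls Greywick.
No other company's threshold is met.
Zara controls 5 companies.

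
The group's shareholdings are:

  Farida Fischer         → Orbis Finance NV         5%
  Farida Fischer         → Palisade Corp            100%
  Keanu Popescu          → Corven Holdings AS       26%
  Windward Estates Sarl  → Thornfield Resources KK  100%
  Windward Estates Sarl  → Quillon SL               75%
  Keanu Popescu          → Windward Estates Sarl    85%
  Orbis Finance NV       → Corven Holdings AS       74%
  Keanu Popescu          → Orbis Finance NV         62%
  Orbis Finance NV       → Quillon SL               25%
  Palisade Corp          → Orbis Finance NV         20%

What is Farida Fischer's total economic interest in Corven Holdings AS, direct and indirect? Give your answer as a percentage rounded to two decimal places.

Farida reaches Corven along 2 paths.
Via Palisade → Orbis: 100% × 20% × 74% = 14.8%.
Via Orbis: 5% × 74% = 3.7%.
Total: 14.8% + 3.7% = 18.5%.
Rounded: 18.50%.

18.50%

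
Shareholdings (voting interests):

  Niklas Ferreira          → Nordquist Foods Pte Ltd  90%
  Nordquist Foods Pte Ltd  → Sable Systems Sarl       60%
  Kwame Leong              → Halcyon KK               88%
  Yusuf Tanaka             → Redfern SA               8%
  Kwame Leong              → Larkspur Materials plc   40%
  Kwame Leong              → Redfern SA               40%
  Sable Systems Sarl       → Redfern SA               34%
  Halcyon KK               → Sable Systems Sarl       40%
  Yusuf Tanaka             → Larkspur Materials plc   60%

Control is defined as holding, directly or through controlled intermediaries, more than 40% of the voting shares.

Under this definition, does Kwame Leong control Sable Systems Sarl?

No

Kwame holds 88% of Halcyon, so Kwame controls Halcyon.
In Sable, Kwame's side holds only 40%, not > 40%.
So Kwame does not control Sable.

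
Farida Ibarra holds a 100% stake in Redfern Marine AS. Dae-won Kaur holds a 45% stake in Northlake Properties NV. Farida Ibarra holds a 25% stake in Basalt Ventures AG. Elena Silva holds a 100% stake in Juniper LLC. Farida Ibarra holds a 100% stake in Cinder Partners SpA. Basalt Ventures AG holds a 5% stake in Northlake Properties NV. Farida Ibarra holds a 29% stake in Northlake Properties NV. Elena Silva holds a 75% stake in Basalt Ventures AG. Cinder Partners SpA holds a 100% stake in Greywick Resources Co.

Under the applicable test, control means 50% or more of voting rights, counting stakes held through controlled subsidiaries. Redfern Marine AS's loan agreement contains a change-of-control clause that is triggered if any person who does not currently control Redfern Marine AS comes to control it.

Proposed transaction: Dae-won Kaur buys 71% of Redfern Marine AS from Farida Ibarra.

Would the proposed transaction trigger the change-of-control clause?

Yes

The purchase adds only to Dae-won's holdings (Farida's stake shrinks), so Dae-won is the only person who could newly come to control Redfern.
Dae-won's largest direct stake is 45% in Northlake, which does not meet the threshold, so Dae-won controls no company.
Neither Dae-won nor any entity Dae-won controls holds any voting interest in Redfern.
So before the transaction, Dae-won does not control Redfern.
After the purchase, Dae-won holds 71% of Redfern directly, and Farida's stake falls to 29%.
Dae-won holds 71% of Redfern, so Dae-won controls Redfern.
Dae-won did not control Redfern before and does after, so the clause is triggered.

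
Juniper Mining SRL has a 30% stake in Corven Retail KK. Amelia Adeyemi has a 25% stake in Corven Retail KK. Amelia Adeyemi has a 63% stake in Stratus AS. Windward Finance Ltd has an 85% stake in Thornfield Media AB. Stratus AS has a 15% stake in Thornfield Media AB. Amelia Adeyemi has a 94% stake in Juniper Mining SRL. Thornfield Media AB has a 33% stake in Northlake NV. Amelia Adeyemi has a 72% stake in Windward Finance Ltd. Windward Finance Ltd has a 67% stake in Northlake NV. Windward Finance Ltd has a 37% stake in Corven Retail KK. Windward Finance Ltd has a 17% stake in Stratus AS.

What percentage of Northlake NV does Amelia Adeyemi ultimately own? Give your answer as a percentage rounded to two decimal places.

Amelia reaches Northlake along 4 paths.
Via Windward: 72% × 67% = 48.24%.
Via Windward → Thornfield: 72% × 85% × 33% = 20.196%.
Via Windward → Stratus → Thornfield: 72% × 17% × 15% × 33% = 0.60588%.
Via Stratus → Thornfield: 63% × 15% × 33% = 3.1185%.
Total: 48.24% + 20.196% + 0.60588% + 3.1185% = 72.16038%.
Rounded: 72.16%.

72.16%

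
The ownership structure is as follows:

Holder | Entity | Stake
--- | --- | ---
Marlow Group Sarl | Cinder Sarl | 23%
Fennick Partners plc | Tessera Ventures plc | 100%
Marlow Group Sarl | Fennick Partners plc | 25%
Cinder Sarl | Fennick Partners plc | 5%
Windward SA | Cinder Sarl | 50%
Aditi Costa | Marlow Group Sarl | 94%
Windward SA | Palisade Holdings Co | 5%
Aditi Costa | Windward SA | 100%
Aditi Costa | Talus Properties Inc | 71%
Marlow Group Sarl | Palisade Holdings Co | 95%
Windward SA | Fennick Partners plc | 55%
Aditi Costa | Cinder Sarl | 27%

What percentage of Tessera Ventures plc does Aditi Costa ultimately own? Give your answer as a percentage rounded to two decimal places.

83.43%

Aditi reaches Tessera along 5 paths.
Via Windward → Fennick: 100% × 55% × 100% = 55%.
Via Marlow → Fennick: 94% × 25% × 100% = 23.5%.
Via Windward → Cinder → Fennick: 100% × 50% × 5% × 100% = 2.5%.
Via Cinder → Fennick: 27% × 5% × 100% = 1.35%.
Via Marlow → Cinder → Fennick: 94% × 23% × 5% × 100% = 1.081%.
Total: 55% + 23.5% + 2.5% + 1.35% + 1.081% = 83.431%.
Rounded: 83.43%.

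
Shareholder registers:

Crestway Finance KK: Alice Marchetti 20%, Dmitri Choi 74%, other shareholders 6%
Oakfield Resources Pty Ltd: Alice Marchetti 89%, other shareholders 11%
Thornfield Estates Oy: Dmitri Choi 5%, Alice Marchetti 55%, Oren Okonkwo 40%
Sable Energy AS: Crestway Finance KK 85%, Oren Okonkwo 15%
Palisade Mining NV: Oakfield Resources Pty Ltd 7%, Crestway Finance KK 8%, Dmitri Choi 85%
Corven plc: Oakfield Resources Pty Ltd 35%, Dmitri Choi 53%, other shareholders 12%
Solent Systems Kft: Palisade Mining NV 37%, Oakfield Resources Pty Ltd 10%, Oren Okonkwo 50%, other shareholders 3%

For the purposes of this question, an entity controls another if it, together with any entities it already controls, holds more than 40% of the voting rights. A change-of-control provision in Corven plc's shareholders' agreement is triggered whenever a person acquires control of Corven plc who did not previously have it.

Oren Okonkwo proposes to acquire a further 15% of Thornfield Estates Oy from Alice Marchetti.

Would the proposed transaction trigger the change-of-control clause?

No

The purchase adds only to Oren's holdings (Alice's stake shrinks), so Oren is the only person who could newly come to control Corven.
Oren holds 50% of Solent, so Oren controls Solent.
Neither Oren nor any entity Oren controls holds any voting interest in Corven.
So before the transaction, Oren does not control Corven.
After the purchase, Oren's direct stake in Thornfield rises to 40% + 15% = 55%, and Alice's stake falls to 40%.
Oren holds 55% of Thornfield, so Oren controls Thornfield.
After the transaction, neither Oren nor any entity Oren controls holds a voting interest in Corven, so Oren still does not control it.
No new person acquires control, so the clause is not triggered.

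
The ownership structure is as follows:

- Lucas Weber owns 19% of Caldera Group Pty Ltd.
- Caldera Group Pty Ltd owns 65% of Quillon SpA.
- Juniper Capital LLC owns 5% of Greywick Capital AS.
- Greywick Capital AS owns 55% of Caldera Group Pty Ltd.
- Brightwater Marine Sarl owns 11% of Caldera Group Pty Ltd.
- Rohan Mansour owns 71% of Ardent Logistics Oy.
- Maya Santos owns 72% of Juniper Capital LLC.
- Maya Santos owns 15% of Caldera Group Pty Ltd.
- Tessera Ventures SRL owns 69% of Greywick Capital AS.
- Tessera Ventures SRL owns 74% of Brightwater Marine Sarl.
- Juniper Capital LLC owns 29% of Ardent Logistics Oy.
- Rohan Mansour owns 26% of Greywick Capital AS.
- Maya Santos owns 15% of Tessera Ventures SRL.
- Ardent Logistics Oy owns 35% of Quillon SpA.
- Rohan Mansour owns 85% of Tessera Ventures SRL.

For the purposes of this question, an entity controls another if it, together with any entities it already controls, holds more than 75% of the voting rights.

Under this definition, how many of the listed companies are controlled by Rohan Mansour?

Rohan holds 85% of Tessera, so Rohan controls Tessera.
Rohan and Tessera together hold 26% + 69% = 95% of Greywick, so Rohan controls Greywick.
No other company's threshold is met.
Rohan controls 2 companies.

2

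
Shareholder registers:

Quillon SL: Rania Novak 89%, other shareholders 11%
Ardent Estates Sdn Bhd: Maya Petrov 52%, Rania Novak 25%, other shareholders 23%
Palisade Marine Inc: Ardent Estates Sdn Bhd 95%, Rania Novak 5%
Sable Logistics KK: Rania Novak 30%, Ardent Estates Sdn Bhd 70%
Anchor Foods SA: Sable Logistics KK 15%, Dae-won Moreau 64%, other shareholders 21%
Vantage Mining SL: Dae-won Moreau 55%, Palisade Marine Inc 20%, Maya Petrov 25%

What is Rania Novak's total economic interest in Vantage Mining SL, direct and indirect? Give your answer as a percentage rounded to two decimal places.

5.75%

Rania reaches Vantage along 2 paths.
Via Ardent → Palisade: 25% × 95% × 20% = 4.75%.
Via Palisade: 5% × 20% = 1%.
Total: 4.75% + 1% = 5.75%.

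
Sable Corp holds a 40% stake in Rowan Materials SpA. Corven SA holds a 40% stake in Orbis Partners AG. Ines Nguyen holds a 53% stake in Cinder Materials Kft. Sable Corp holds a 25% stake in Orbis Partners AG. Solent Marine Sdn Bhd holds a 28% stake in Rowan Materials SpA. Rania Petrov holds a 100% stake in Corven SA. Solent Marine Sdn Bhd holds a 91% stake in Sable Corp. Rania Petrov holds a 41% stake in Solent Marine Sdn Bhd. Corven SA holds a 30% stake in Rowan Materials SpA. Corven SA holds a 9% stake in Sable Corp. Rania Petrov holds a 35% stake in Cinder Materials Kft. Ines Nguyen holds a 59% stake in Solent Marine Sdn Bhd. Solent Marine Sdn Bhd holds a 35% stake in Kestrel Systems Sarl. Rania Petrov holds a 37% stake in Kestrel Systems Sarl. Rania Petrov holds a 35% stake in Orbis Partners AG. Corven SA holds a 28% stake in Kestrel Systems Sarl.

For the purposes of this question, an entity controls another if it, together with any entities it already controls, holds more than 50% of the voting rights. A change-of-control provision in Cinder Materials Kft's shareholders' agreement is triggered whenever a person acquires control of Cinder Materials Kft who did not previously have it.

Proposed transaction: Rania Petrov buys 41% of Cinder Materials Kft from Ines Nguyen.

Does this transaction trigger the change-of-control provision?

The purchase adds only to Rania's holdings (Ines's stake shrinks), so Rania is the only person who could newly come to control Cinder.
Rania holds 100% of Corven, so Rania controls Corven.
Corven and Rania together hold 28% + 37% = 65% of Kestrel, so Rania controls Kestrel.
Rania and Corven together hold 35% + 40% = 75% of Orbis, so Rania controls Orbis.
In Cinder, Rania's side holds only 35%, not > 50%.
So before the transaction, Rania does not control Cinder.
After the purchase, Rania's direct stake in Cinder rises to 35% + 41% = 76%, and Ines's stake falls to 12%.
Rania holds 76% of Cinder, so Rania controls Cinder.
Rania did not control Cinder before and does after, so the clause is triggered.

Yes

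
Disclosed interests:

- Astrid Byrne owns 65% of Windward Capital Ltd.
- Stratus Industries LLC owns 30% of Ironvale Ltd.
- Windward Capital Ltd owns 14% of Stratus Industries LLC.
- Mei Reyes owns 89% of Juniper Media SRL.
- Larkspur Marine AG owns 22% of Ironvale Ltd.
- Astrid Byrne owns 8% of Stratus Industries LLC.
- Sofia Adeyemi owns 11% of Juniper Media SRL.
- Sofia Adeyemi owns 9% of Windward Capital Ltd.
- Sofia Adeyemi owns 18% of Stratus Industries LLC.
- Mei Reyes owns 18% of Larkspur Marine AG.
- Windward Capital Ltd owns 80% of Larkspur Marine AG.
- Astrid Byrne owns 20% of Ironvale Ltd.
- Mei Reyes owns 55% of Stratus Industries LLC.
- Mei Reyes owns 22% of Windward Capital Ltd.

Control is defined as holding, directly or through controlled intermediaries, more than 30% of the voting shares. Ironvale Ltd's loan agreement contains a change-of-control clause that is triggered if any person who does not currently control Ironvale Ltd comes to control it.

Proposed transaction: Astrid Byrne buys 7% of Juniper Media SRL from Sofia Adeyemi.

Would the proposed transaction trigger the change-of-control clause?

The purchase adds only to Astrid's holdings (Sofia's stake shrinks), so Astrid is the only person who could newly come to control Ironvale.
Astrid holds 65% of Windward, so Astrid controls Windward.
Windward holds 80% of Larkspur, so Astrid controls Larkspur.
Larkspur and Astrid together hold 22% + 20% = 42% of Ironvale, so Astrid controls Ironvale.
So Astrid already controls Ironvale before the transaction.
After the purchase, Astrid holds 7% of Juniper directly, and Sofia's stake falls to 4%.
Astrid controlled Ironvale already, so this is not a new person acquiring control; every other person's position is unchanged or reduced.
No new person acquires control, so the clause is not triggered.

No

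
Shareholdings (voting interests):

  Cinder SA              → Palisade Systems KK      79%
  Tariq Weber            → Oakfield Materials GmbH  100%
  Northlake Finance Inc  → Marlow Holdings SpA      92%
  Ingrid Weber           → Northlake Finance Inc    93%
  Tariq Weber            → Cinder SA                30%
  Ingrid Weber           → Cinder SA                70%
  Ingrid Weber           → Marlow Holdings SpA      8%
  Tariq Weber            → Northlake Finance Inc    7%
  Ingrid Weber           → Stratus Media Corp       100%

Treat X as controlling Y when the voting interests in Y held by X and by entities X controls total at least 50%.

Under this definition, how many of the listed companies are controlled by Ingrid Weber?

5

Ingrid holds 93% of Northlake, so Ingrid controls Northlake.
Ingrid holds 70% of Cinder, so Ingrid controls Cinder.
Ingrid and Northlake together hold 8% + 92% = 100% of Marlow, so Ingrid controls Marlow.
Cinder holds 79% of Palisade, so Ingrid controls Palisade.
Ingrid holds 100% of Stratus, so Ingrid controls Stratus.
No other company's threshold is met.
Ingrid controls 5 companies.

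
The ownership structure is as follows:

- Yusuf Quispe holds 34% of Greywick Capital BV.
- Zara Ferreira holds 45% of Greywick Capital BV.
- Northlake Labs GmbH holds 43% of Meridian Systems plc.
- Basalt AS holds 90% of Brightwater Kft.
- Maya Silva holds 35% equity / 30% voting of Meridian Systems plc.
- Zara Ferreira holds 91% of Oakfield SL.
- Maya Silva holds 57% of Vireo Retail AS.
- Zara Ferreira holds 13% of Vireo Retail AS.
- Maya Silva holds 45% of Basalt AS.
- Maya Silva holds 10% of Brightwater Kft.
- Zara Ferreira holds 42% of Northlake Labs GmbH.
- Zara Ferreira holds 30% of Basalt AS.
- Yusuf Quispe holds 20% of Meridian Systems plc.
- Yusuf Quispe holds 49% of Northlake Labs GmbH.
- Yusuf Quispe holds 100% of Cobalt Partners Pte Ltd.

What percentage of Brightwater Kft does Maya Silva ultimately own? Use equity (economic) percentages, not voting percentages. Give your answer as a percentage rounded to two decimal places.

50.50%

Maya reaches Brightwater along 2 paths.
Via Basalt: 45% × 90% = 40.5%.
Direct stake: 10% = 10%.
Total: 40.5% + 10% = 50.5%.
Rounded: 50.50%.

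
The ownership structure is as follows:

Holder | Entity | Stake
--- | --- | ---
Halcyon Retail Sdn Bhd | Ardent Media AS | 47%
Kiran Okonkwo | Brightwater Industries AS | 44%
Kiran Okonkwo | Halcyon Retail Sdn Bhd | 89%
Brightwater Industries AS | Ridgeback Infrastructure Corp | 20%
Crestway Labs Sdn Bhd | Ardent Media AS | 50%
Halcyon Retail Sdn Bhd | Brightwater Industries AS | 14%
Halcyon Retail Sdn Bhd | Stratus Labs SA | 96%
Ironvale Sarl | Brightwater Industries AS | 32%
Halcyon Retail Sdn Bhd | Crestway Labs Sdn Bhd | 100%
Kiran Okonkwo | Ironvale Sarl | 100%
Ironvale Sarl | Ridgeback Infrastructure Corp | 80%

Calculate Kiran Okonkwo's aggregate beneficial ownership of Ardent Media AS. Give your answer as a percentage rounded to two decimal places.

Kiran reaches Ardent along 2 paths.
Via Halcyon: 89% × 47% = 41.83%.
Via Halcyon → Crestway: 89% × 100% × 50% = 44.5%.
Total: 41.83% + 44.5% = 86.33%.

86.33%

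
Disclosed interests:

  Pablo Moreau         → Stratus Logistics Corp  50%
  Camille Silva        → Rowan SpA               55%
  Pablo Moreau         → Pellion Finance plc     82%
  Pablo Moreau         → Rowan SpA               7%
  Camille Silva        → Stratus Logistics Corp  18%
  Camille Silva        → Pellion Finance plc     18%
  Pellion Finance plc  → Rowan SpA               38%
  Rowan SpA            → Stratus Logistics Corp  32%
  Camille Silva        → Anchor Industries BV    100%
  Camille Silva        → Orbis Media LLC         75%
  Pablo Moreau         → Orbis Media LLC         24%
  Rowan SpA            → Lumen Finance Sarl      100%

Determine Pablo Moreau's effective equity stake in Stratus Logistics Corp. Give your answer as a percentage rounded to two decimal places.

62.21%

Pablo reaches Stratus along 3 paths.
Via Rowan: 7% × 32% = 2.24%.
Via Pellion → Rowan: 82% × 38% × 32% = 9.9712%.
Direct stake: 50% = 50%.
Total: 2.24% + 9.9712% + 50% = 62.2112%.
Rounded: 62.21%.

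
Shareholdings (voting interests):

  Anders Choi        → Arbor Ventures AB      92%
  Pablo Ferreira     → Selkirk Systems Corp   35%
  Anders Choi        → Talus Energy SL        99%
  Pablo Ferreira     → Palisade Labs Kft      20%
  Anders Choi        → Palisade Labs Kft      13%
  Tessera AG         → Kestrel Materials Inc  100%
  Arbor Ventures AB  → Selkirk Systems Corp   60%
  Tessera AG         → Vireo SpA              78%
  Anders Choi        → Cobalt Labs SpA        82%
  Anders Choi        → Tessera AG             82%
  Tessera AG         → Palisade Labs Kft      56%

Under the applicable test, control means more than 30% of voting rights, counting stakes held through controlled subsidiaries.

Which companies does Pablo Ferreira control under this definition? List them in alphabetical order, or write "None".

Pablo holds 35% of Selkirk, so Pablo controls Selkirk.
No other company's threshold is met.

Selkirk Systems Corp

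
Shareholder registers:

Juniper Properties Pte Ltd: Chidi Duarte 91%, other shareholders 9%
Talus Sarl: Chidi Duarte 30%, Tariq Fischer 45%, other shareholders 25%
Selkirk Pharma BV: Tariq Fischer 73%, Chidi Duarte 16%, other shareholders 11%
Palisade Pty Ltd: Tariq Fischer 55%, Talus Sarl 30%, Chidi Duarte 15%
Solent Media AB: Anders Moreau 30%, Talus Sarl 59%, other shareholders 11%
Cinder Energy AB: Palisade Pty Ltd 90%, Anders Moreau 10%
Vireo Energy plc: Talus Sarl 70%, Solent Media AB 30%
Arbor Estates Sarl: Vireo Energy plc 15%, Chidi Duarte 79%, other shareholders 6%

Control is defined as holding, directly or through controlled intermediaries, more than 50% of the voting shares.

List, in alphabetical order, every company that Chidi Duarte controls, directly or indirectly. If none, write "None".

Arbor Estates Sarl, Juniper Properties Pte Ltd

Chidi holds 91% of Juniper, so Chidi controls Juniper.
Chidi holds 79% of Arbor, so Chidi controls Arbor.
No other company's threshold is met.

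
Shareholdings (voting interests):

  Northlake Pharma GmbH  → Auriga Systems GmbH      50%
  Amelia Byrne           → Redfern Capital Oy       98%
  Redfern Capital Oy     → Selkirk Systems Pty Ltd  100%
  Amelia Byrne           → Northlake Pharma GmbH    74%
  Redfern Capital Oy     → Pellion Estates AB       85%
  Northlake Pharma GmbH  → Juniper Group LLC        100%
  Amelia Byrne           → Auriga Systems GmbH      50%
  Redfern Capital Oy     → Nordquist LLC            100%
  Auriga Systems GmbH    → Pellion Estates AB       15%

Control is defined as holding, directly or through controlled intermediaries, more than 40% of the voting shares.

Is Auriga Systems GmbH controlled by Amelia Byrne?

Yes

Amelia holds 74% of Northlake, so Amelia controls Northlake.
Amelia and Northlake together hold 50% + 50% = 100% of Auriga, so Amelia controls Auriga.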